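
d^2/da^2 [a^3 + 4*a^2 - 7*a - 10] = 6*a + 8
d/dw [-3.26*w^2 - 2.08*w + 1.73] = -6.52*w - 2.08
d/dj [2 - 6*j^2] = -12*j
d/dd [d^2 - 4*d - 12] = 2*d - 4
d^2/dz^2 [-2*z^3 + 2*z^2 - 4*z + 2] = 4 - 12*z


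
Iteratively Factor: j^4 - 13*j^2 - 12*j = (j + 1)*(j^3 - j^2 - 12*j) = j*(j + 1)*(j^2 - j - 12) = j*(j - 4)*(j + 1)*(j + 3)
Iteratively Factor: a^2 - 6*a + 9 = (a - 3)*(a - 3)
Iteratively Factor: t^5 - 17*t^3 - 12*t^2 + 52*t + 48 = (t - 4)*(t^4 + 4*t^3 - t^2 - 16*t - 12) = (t - 4)*(t + 2)*(t^3 + 2*t^2 - 5*t - 6) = (t - 4)*(t + 2)*(t + 3)*(t^2 - t - 2) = (t - 4)*(t - 2)*(t + 2)*(t + 3)*(t + 1)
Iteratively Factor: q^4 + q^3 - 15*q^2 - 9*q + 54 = (q - 2)*(q^3 + 3*q^2 - 9*q - 27) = (q - 2)*(q + 3)*(q^2 - 9) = (q - 3)*(q - 2)*(q + 3)*(q + 3)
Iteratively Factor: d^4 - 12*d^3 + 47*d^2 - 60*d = (d - 4)*(d^3 - 8*d^2 + 15*d) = d*(d - 4)*(d^2 - 8*d + 15) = d*(d - 4)*(d - 3)*(d - 5)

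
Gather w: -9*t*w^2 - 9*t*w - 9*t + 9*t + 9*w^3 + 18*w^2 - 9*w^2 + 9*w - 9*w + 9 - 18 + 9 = -9*t*w + 9*w^3 + w^2*(9 - 9*t)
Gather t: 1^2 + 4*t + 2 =4*t + 3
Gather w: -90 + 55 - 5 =-40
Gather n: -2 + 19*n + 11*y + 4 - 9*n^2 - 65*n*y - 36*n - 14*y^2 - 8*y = -9*n^2 + n*(-65*y - 17) - 14*y^2 + 3*y + 2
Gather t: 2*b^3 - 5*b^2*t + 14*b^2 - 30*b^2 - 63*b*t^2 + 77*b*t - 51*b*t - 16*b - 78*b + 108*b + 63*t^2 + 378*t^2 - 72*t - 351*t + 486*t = 2*b^3 - 16*b^2 + 14*b + t^2*(441 - 63*b) + t*(-5*b^2 + 26*b + 63)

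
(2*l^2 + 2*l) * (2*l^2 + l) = 4*l^4 + 6*l^3 + 2*l^2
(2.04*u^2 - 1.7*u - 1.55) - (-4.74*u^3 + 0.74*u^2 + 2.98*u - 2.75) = 4.74*u^3 + 1.3*u^2 - 4.68*u + 1.2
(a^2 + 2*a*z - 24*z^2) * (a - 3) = a^3 + 2*a^2*z - 3*a^2 - 24*a*z^2 - 6*a*z + 72*z^2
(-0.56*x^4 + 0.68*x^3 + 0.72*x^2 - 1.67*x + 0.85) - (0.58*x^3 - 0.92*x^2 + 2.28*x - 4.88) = -0.56*x^4 + 0.1*x^3 + 1.64*x^2 - 3.95*x + 5.73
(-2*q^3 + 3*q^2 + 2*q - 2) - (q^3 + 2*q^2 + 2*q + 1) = -3*q^3 + q^2 - 3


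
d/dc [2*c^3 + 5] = 6*c^2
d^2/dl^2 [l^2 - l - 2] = 2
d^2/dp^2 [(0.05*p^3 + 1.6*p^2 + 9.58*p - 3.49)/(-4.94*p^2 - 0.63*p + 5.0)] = (1.77635683940025e-15*p^5 + 5.6843418860808e-14*p^4 - 460.123626*p^3 + 274.836384*p^2 - 1362.086532*p + 34.822362)/(120.553784*p^6 + 46.122804*p^5 - 360.171942*p^4 - 93.115953*p^3 + 364.5465*p^2 + 47.25*p - 125.0)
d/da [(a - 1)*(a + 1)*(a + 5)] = 3*a^2 + 10*a - 1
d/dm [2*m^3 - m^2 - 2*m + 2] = 6*m^2 - 2*m - 2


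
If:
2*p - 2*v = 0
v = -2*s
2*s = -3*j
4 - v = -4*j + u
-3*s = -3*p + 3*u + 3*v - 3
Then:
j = 6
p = 18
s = -9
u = 10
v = 18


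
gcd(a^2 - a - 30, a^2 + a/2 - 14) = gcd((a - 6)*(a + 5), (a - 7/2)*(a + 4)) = 1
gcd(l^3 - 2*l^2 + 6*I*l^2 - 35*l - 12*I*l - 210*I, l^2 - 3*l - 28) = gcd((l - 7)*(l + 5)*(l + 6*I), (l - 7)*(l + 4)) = l - 7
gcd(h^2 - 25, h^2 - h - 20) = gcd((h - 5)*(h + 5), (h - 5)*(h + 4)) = h - 5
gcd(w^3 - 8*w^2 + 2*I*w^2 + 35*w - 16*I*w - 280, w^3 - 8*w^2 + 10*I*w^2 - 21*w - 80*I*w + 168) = w^2 + w*(-8 + 7*I) - 56*I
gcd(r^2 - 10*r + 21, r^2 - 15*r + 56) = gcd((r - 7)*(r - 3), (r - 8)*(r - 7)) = r - 7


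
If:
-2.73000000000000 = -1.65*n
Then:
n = 1.65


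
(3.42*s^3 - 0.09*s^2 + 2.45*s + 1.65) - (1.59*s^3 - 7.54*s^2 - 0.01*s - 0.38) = 1.83*s^3 + 7.45*s^2 + 2.46*s + 2.03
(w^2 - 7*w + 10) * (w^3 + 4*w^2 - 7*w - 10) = w^5 - 3*w^4 - 25*w^3 + 79*w^2 - 100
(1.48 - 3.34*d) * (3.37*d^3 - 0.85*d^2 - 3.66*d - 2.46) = -11.2558*d^4 + 7.8266*d^3 + 10.9664*d^2 + 2.7996*d - 3.6408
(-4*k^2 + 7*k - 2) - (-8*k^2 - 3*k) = 4*k^2 + 10*k - 2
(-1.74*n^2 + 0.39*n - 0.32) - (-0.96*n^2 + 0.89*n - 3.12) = -0.78*n^2 - 0.5*n + 2.8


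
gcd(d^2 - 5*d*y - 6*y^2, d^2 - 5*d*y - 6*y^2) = -d^2 + 5*d*y + 6*y^2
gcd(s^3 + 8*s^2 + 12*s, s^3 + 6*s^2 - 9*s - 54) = s + 6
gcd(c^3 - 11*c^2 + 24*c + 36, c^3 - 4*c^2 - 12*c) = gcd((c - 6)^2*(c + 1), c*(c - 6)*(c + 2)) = c - 6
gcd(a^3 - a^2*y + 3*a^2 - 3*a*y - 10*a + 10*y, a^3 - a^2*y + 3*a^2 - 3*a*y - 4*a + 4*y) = -a + y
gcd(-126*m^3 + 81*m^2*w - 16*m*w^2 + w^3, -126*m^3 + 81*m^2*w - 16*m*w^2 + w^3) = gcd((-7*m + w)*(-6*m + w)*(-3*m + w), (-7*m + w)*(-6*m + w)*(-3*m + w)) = -126*m^3 + 81*m^2*w - 16*m*w^2 + w^3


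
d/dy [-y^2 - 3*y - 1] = -2*y - 3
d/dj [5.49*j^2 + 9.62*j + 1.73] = 10.98*j + 9.62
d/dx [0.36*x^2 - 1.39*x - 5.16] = 0.72*x - 1.39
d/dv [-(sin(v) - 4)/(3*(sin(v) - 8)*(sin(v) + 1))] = (sin(v)^2 - 8*sin(v) + 36)*cos(v)/(3*(sin(v) - 8)^2*(sin(v) + 1)^2)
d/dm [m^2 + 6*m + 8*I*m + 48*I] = 2*m + 6 + 8*I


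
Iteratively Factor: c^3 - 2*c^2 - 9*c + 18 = (c - 3)*(c^2 + c - 6) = (c - 3)*(c - 2)*(c + 3)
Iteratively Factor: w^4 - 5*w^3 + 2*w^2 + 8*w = (w)*(w^3 - 5*w^2 + 2*w + 8) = w*(w - 2)*(w^2 - 3*w - 4) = w*(w - 4)*(w - 2)*(w + 1)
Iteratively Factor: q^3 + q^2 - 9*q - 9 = (q + 1)*(q^2 - 9) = (q - 3)*(q + 1)*(q + 3)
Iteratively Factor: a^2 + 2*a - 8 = (a + 4)*(a - 2)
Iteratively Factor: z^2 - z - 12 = (z + 3)*(z - 4)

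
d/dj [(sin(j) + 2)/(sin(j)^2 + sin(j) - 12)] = (-4*sin(j) + cos(j)^2 - 15)*cos(j)/(sin(j)^2 + sin(j) - 12)^2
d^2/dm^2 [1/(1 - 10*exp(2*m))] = (-400*exp(2*m) - 40)*exp(2*m)/(10*exp(2*m) - 1)^3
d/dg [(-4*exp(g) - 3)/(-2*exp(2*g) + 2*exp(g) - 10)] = (-(2*exp(g) - 1)*(4*exp(g) + 3) + 4*exp(2*g) - 4*exp(g) + 20)*exp(g)/(2*(exp(2*g) - exp(g) + 5)^2)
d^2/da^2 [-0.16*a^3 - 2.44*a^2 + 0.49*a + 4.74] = -0.96*a - 4.88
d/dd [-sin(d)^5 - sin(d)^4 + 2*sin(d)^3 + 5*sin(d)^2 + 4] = (-5*sin(d)^3 - 4*sin(d)^2 + 6*sin(d) + 10)*sin(d)*cos(d)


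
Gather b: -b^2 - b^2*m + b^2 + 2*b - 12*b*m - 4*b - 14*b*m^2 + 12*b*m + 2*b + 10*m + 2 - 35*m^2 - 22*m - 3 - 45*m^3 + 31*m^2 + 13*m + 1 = -b^2*m - 14*b*m^2 - 45*m^3 - 4*m^2 + m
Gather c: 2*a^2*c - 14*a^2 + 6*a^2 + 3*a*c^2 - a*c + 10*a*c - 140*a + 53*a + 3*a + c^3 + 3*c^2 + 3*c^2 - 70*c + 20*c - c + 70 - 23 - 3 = -8*a^2 - 84*a + c^3 + c^2*(3*a + 6) + c*(2*a^2 + 9*a - 51) + 44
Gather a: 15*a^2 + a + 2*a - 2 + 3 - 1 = 15*a^2 + 3*a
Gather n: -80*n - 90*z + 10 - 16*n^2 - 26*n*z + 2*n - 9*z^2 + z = -16*n^2 + n*(-26*z - 78) - 9*z^2 - 89*z + 10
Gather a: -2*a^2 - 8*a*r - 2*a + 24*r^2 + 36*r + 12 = -2*a^2 + a*(-8*r - 2) + 24*r^2 + 36*r + 12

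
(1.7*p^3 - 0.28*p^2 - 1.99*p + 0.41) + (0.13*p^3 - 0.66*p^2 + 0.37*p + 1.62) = 1.83*p^3 - 0.94*p^2 - 1.62*p + 2.03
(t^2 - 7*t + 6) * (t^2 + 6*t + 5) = t^4 - t^3 - 31*t^2 + t + 30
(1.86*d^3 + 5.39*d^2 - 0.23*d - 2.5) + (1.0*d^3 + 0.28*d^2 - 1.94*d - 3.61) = 2.86*d^3 + 5.67*d^2 - 2.17*d - 6.11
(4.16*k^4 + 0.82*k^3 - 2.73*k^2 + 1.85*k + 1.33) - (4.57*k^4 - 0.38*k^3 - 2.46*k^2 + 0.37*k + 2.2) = -0.41*k^4 + 1.2*k^3 - 0.27*k^2 + 1.48*k - 0.87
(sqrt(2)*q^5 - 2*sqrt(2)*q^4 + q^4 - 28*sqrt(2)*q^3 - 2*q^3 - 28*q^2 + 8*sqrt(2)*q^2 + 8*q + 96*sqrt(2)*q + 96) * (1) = sqrt(2)*q^5 - 2*sqrt(2)*q^4 + q^4 - 28*sqrt(2)*q^3 - 2*q^3 - 28*q^2 + 8*sqrt(2)*q^2 + 8*q + 96*sqrt(2)*q + 96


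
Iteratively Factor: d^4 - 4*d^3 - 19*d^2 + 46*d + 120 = (d - 5)*(d^3 + d^2 - 14*d - 24) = (d - 5)*(d + 2)*(d^2 - d - 12) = (d - 5)*(d + 2)*(d + 3)*(d - 4)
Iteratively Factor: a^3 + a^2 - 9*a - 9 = (a + 1)*(a^2 - 9) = (a - 3)*(a + 1)*(a + 3)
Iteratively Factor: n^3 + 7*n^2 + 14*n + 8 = (n + 4)*(n^2 + 3*n + 2) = (n + 1)*(n + 4)*(n + 2)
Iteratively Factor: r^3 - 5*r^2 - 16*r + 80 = (r - 4)*(r^2 - r - 20) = (r - 4)*(r + 4)*(r - 5)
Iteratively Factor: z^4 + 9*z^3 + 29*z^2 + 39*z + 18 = (z + 3)*(z^3 + 6*z^2 + 11*z + 6) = (z + 2)*(z + 3)*(z^2 + 4*z + 3) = (z + 1)*(z + 2)*(z + 3)*(z + 3)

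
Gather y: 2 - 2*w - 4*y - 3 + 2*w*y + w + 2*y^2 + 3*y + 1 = -w + 2*y^2 + y*(2*w - 1)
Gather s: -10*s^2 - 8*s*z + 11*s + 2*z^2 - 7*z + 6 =-10*s^2 + s*(11 - 8*z) + 2*z^2 - 7*z + 6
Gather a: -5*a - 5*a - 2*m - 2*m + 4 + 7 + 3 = -10*a - 4*m + 14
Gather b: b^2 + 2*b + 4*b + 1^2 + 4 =b^2 + 6*b + 5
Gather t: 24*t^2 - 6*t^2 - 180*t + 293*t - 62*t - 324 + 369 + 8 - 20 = 18*t^2 + 51*t + 33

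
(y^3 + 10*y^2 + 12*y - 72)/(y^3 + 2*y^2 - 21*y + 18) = (y^2 + 4*y - 12)/(y^2 - 4*y + 3)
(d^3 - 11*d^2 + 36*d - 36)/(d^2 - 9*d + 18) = d - 2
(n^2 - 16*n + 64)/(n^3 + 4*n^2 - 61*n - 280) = (n - 8)/(n^2 + 12*n + 35)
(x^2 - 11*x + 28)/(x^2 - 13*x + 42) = (x - 4)/(x - 6)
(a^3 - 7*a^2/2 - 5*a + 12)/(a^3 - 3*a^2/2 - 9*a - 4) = (2*a - 3)/(2*a + 1)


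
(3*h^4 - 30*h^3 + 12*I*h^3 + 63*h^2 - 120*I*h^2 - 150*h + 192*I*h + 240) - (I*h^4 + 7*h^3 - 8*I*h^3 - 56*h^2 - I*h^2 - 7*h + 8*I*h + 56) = 3*h^4 - I*h^4 - 37*h^3 + 20*I*h^3 + 119*h^2 - 119*I*h^2 - 143*h + 184*I*h + 184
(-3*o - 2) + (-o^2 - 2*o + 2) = -o^2 - 5*o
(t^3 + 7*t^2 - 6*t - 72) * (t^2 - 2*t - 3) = t^5 + 5*t^4 - 23*t^3 - 81*t^2 + 162*t + 216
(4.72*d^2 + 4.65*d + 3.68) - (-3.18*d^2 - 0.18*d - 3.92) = 7.9*d^2 + 4.83*d + 7.6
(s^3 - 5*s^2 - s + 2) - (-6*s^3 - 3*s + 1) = 7*s^3 - 5*s^2 + 2*s + 1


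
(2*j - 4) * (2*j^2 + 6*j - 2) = 4*j^3 + 4*j^2 - 28*j + 8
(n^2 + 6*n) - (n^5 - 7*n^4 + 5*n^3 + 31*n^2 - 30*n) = -n^5 + 7*n^4 - 5*n^3 - 30*n^2 + 36*n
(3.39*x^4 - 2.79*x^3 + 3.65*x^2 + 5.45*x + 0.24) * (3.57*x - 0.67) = 12.1023*x^5 - 12.2316*x^4 + 14.8998*x^3 + 17.011*x^2 - 2.7947*x - 0.1608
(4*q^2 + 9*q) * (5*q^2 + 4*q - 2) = 20*q^4 + 61*q^3 + 28*q^2 - 18*q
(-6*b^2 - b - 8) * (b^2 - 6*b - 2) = -6*b^4 + 35*b^3 + 10*b^2 + 50*b + 16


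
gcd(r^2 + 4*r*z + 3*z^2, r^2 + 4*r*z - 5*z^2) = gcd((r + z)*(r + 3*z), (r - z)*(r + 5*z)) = 1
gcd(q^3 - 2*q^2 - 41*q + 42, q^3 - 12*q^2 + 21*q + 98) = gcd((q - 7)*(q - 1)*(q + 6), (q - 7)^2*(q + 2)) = q - 7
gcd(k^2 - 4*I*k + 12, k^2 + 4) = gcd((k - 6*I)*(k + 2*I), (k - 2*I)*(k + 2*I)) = k + 2*I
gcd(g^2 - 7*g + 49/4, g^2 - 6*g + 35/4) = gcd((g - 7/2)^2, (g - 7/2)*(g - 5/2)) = g - 7/2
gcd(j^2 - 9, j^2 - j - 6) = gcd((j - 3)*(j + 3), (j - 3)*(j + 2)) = j - 3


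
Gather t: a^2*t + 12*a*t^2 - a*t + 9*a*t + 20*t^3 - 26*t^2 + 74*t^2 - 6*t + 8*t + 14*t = 20*t^3 + t^2*(12*a + 48) + t*(a^2 + 8*a + 16)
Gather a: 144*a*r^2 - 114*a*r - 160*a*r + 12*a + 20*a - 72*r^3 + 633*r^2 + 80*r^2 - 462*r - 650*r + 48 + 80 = a*(144*r^2 - 274*r + 32) - 72*r^3 + 713*r^2 - 1112*r + 128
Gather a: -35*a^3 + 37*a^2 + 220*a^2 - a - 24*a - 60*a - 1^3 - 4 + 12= -35*a^3 + 257*a^2 - 85*a + 7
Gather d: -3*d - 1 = -3*d - 1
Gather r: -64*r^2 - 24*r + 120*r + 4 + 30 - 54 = -64*r^2 + 96*r - 20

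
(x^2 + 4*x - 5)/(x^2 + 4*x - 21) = (x^2 + 4*x - 5)/(x^2 + 4*x - 21)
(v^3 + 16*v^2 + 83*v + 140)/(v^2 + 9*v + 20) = v + 7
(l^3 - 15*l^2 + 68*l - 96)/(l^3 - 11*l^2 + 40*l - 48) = (l - 8)/(l - 4)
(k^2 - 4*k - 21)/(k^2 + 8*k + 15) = (k - 7)/(k + 5)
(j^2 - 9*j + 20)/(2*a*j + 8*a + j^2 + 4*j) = (j^2 - 9*j + 20)/(2*a*j + 8*a + j^2 + 4*j)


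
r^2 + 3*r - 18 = (r - 3)*(r + 6)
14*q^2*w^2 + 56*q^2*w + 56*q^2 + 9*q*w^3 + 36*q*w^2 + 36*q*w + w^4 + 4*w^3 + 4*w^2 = (2*q + w)*(7*q + w)*(w + 2)^2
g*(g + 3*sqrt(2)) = g^2 + 3*sqrt(2)*g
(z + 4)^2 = z^2 + 8*z + 16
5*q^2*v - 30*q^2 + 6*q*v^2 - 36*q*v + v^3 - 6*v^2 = (q + v)*(5*q + v)*(v - 6)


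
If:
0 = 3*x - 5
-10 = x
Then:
No Solution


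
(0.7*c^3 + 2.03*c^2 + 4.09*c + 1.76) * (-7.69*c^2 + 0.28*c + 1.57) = -5.383*c^5 - 15.4147*c^4 - 29.7847*c^3 - 9.2021*c^2 + 6.9141*c + 2.7632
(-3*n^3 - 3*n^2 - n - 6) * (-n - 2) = 3*n^4 + 9*n^3 + 7*n^2 + 8*n + 12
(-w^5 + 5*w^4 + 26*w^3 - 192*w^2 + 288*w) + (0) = -w^5 + 5*w^4 + 26*w^3 - 192*w^2 + 288*w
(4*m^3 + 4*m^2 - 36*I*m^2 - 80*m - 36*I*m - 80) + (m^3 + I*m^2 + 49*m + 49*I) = 5*m^3 + 4*m^2 - 35*I*m^2 - 31*m - 36*I*m - 80 + 49*I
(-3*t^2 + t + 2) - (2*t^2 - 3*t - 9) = -5*t^2 + 4*t + 11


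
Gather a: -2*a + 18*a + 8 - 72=16*a - 64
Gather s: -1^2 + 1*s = s - 1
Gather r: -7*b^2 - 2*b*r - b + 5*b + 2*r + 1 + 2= -7*b^2 + 4*b + r*(2 - 2*b) + 3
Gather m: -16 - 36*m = -36*m - 16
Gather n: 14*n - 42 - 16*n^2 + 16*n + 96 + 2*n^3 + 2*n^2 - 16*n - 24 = 2*n^3 - 14*n^2 + 14*n + 30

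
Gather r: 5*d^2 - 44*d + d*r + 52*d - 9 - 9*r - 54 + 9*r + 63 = 5*d^2 + d*r + 8*d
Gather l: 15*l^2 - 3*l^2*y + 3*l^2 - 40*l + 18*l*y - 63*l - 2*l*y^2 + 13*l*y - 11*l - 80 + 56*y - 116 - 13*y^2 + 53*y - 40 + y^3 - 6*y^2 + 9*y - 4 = l^2*(18 - 3*y) + l*(-2*y^2 + 31*y - 114) + y^3 - 19*y^2 + 118*y - 240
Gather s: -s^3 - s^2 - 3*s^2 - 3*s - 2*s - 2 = -s^3 - 4*s^2 - 5*s - 2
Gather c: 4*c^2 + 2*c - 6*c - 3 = 4*c^2 - 4*c - 3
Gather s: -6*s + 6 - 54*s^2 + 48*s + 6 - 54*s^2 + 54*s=-108*s^2 + 96*s + 12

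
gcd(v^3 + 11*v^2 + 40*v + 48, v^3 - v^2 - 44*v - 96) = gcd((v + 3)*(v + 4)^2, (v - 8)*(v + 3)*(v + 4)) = v^2 + 7*v + 12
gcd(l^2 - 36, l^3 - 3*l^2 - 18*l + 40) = 1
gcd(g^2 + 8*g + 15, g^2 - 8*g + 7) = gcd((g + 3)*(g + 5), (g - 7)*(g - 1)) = 1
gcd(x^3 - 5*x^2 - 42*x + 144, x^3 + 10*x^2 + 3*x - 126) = x^2 + 3*x - 18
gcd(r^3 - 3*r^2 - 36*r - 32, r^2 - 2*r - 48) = r - 8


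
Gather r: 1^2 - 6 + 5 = 0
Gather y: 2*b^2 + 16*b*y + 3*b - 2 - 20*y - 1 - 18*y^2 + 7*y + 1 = 2*b^2 + 3*b - 18*y^2 + y*(16*b - 13) - 2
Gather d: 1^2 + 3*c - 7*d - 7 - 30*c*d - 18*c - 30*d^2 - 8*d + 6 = -15*c - 30*d^2 + d*(-30*c - 15)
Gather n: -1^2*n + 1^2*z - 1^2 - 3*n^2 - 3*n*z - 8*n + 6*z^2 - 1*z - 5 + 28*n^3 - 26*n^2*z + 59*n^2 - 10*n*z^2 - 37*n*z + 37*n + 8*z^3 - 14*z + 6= 28*n^3 + n^2*(56 - 26*z) + n*(-10*z^2 - 40*z + 28) + 8*z^3 + 6*z^2 - 14*z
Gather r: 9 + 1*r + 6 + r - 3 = 2*r + 12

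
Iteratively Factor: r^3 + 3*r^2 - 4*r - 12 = (r + 2)*(r^2 + r - 6) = (r - 2)*(r + 2)*(r + 3)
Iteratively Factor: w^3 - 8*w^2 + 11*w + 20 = (w - 5)*(w^2 - 3*w - 4) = (w - 5)*(w - 4)*(w + 1)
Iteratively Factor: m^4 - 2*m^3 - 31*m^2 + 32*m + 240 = (m - 5)*(m^3 + 3*m^2 - 16*m - 48) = (m - 5)*(m - 4)*(m^2 + 7*m + 12) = (m - 5)*(m - 4)*(m + 4)*(m + 3)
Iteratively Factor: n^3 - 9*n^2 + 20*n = (n - 4)*(n^2 - 5*n) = n*(n - 4)*(n - 5)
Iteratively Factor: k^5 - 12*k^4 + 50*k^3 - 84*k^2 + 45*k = (k - 5)*(k^4 - 7*k^3 + 15*k^2 - 9*k) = k*(k - 5)*(k^3 - 7*k^2 + 15*k - 9) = k*(k - 5)*(k - 3)*(k^2 - 4*k + 3) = k*(k - 5)*(k - 3)^2*(k - 1)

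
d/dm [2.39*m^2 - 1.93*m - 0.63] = 4.78*m - 1.93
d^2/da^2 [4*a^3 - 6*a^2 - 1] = 24*a - 12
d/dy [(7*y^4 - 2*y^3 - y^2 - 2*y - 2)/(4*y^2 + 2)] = (14*y^5 - 2*y^4 + 14*y^3 - y^2 + 3*y - 1)/(4*y^4 + 4*y^2 + 1)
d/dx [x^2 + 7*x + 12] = 2*x + 7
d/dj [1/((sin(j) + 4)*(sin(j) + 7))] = -(2*sin(j) + 11)*cos(j)/((sin(j) + 4)^2*(sin(j) + 7)^2)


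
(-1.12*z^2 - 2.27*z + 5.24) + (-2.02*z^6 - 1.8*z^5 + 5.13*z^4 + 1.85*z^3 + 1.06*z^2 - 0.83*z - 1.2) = -2.02*z^6 - 1.8*z^5 + 5.13*z^4 + 1.85*z^3 - 0.0600000000000001*z^2 - 3.1*z + 4.04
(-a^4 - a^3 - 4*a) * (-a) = a^5 + a^4 + 4*a^2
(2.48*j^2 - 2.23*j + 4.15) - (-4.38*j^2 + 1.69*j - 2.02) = 6.86*j^2 - 3.92*j + 6.17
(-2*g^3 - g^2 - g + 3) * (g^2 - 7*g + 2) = -2*g^5 + 13*g^4 + 2*g^3 + 8*g^2 - 23*g + 6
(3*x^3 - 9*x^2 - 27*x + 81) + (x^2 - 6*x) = 3*x^3 - 8*x^2 - 33*x + 81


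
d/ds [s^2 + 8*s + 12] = 2*s + 8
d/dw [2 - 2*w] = -2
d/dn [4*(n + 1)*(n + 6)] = 8*n + 28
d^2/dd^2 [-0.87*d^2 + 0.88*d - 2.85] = -1.74000000000000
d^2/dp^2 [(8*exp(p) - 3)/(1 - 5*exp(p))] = (35*exp(p) + 7)*exp(p)/(125*exp(3*p) - 75*exp(2*p) + 15*exp(p) - 1)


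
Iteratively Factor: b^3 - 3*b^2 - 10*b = (b)*(b^2 - 3*b - 10) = b*(b - 5)*(b + 2)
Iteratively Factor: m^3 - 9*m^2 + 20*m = (m - 5)*(m^2 - 4*m) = m*(m - 5)*(m - 4)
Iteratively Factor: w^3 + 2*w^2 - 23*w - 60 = (w + 4)*(w^2 - 2*w - 15) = (w - 5)*(w + 4)*(w + 3)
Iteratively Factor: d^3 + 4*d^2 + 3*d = (d)*(d^2 + 4*d + 3) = d*(d + 1)*(d + 3)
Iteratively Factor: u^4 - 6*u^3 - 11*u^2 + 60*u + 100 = (u - 5)*(u^3 - u^2 - 16*u - 20) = (u - 5)^2*(u^2 + 4*u + 4) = (u - 5)^2*(u + 2)*(u + 2)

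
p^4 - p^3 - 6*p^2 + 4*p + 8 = (p - 2)^2*(p + 1)*(p + 2)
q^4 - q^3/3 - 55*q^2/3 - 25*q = q*(q - 5)*(q + 5/3)*(q + 3)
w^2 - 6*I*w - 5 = (w - 5*I)*(w - I)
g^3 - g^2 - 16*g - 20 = (g - 5)*(g + 2)^2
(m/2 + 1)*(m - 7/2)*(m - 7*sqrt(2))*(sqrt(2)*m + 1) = sqrt(2)*m^4/2 - 13*m^3/2 - 3*sqrt(2)*m^3/4 - 7*sqrt(2)*m^2 + 39*m^2/4 + 21*sqrt(2)*m/4 + 91*m/2 + 49*sqrt(2)/2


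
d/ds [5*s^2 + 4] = 10*s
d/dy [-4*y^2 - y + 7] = -8*y - 1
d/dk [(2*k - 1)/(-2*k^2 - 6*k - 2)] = (k^2 - k - 5/2)/(k^4 + 6*k^3 + 11*k^2 + 6*k + 1)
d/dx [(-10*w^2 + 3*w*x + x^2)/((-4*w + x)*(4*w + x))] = 3*w*(-16*w^2 - 4*w*x - x^2)/(256*w^4 - 32*w^2*x^2 + x^4)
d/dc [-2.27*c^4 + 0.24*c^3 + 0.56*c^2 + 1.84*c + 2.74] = -9.08*c^3 + 0.72*c^2 + 1.12*c + 1.84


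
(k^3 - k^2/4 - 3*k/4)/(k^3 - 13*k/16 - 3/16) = 4*k/(4*k + 1)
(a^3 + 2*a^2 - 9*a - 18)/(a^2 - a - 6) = a + 3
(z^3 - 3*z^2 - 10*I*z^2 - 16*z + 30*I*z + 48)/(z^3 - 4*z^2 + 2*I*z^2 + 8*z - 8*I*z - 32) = (z^2 - z*(3 + 8*I) + 24*I)/(z^2 + 4*z*(-1 + I) - 16*I)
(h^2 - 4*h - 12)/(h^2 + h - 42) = (h + 2)/(h + 7)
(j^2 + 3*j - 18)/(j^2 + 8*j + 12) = (j - 3)/(j + 2)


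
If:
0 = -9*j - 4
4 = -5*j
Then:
No Solution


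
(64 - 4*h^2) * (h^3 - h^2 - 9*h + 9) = -4*h^5 + 4*h^4 + 100*h^3 - 100*h^2 - 576*h + 576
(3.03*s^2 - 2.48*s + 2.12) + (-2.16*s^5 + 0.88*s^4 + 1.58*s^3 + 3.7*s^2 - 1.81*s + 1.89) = -2.16*s^5 + 0.88*s^4 + 1.58*s^3 + 6.73*s^2 - 4.29*s + 4.01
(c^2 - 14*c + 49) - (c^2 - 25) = 74 - 14*c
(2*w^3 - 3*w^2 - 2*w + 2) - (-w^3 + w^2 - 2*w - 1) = 3*w^3 - 4*w^2 + 3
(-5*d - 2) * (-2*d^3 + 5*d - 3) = 10*d^4 + 4*d^3 - 25*d^2 + 5*d + 6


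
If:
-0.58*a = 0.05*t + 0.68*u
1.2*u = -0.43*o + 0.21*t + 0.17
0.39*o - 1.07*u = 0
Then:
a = 0.0697865353037767 - 2.14932002863037*u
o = 2.74358974358974*u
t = 11.3321123321123*u - 0.80952380952381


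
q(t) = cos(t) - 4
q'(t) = -sin(t)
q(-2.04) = -4.45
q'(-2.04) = 0.89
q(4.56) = -4.15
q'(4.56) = 0.99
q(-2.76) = -4.93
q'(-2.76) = 0.37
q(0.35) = -3.06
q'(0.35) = -0.34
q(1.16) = -3.60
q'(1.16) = -0.92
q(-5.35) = -3.40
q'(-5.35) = -0.80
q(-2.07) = -4.48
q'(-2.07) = 0.88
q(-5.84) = -3.10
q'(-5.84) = -0.43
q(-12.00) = -3.16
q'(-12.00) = -0.54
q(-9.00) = -4.91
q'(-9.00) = 0.41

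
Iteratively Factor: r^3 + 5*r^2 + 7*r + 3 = (r + 3)*(r^2 + 2*r + 1) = (r + 1)*(r + 3)*(r + 1)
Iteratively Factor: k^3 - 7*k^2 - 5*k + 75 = (k + 3)*(k^2 - 10*k + 25) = (k - 5)*(k + 3)*(k - 5)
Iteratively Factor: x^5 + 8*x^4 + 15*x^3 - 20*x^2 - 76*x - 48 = (x + 4)*(x^4 + 4*x^3 - x^2 - 16*x - 12) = (x + 3)*(x + 4)*(x^3 + x^2 - 4*x - 4) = (x + 2)*(x + 3)*(x + 4)*(x^2 - x - 2) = (x - 2)*(x + 2)*(x + 3)*(x + 4)*(x + 1)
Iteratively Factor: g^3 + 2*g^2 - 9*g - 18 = (g + 3)*(g^2 - g - 6) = (g + 2)*(g + 3)*(g - 3)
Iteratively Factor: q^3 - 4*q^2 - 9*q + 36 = (q - 3)*(q^2 - q - 12) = (q - 4)*(q - 3)*(q + 3)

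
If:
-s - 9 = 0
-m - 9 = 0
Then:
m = -9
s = -9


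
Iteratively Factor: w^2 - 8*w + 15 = (w - 3)*(w - 5)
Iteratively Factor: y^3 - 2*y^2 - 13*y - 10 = (y + 1)*(y^2 - 3*y - 10) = (y + 1)*(y + 2)*(y - 5)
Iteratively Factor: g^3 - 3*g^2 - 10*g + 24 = (g + 3)*(g^2 - 6*g + 8) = (g - 2)*(g + 3)*(g - 4)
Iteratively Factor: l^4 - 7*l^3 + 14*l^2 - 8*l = (l - 1)*(l^3 - 6*l^2 + 8*l) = (l - 2)*(l - 1)*(l^2 - 4*l) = l*(l - 2)*(l - 1)*(l - 4)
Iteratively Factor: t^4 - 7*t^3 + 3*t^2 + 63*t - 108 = (t - 3)*(t^3 - 4*t^2 - 9*t + 36) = (t - 3)*(t + 3)*(t^2 - 7*t + 12) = (t - 4)*(t - 3)*(t + 3)*(t - 3)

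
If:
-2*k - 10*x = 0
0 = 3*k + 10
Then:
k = -10/3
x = 2/3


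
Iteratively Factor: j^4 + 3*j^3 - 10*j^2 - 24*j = (j + 4)*(j^3 - j^2 - 6*j) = j*(j + 4)*(j^2 - j - 6) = j*(j - 3)*(j + 4)*(j + 2)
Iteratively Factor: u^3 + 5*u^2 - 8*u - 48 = (u - 3)*(u^2 + 8*u + 16) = (u - 3)*(u + 4)*(u + 4)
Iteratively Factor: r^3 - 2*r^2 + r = (r - 1)*(r^2 - r) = r*(r - 1)*(r - 1)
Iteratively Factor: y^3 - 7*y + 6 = (y - 1)*(y^2 + y - 6) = (y - 1)*(y + 3)*(y - 2)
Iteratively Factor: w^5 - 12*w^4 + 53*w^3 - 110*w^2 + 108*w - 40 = (w - 2)*(w^4 - 10*w^3 + 33*w^2 - 44*w + 20) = (w - 2)^2*(w^3 - 8*w^2 + 17*w - 10) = (w - 2)^2*(w - 1)*(w^2 - 7*w + 10) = (w - 5)*(w - 2)^2*(w - 1)*(w - 2)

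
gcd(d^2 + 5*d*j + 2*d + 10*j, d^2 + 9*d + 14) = d + 2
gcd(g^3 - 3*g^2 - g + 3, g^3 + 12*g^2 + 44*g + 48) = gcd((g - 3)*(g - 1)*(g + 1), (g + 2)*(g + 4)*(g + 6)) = 1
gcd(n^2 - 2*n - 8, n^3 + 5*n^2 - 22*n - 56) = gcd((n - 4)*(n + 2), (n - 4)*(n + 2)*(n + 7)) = n^2 - 2*n - 8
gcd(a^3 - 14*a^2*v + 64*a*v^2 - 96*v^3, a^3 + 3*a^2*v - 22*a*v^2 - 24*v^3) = -a + 4*v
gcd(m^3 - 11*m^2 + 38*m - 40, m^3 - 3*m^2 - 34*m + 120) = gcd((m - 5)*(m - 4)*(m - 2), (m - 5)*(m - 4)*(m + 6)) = m^2 - 9*m + 20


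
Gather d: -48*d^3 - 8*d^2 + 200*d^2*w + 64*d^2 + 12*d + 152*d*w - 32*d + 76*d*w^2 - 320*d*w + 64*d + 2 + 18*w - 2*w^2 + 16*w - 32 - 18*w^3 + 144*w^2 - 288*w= -48*d^3 + d^2*(200*w + 56) + d*(76*w^2 - 168*w + 44) - 18*w^3 + 142*w^2 - 254*w - 30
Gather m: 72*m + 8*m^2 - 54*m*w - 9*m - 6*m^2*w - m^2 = m^2*(7 - 6*w) + m*(63 - 54*w)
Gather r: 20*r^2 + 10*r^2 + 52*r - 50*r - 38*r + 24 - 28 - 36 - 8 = 30*r^2 - 36*r - 48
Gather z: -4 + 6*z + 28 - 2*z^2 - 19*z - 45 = -2*z^2 - 13*z - 21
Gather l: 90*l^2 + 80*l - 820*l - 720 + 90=90*l^2 - 740*l - 630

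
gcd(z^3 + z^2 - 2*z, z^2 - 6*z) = z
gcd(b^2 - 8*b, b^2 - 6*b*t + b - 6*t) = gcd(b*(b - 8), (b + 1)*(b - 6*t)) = 1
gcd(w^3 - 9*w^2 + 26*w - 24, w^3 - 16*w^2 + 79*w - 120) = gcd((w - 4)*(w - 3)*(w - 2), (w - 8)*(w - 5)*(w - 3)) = w - 3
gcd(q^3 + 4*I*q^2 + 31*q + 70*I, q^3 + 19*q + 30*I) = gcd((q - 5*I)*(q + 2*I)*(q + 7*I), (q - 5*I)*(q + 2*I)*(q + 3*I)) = q^2 - 3*I*q + 10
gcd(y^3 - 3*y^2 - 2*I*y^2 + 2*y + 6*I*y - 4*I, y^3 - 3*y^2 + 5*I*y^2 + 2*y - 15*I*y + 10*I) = y^2 - 3*y + 2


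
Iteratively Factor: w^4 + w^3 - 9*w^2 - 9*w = (w + 3)*(w^3 - 2*w^2 - 3*w) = (w - 3)*(w + 3)*(w^2 + w) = w*(w - 3)*(w + 3)*(w + 1)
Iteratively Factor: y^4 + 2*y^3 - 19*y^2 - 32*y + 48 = (y + 4)*(y^3 - 2*y^2 - 11*y + 12) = (y - 1)*(y + 4)*(y^2 - y - 12) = (y - 1)*(y + 3)*(y + 4)*(y - 4)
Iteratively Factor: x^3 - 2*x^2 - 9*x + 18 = (x + 3)*(x^2 - 5*x + 6) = (x - 3)*(x + 3)*(x - 2)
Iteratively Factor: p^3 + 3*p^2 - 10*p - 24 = (p - 3)*(p^2 + 6*p + 8) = (p - 3)*(p + 4)*(p + 2)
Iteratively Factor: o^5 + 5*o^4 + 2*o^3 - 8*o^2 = (o + 4)*(o^4 + o^3 - 2*o^2) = o*(o + 4)*(o^3 + o^2 - 2*o) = o*(o - 1)*(o + 4)*(o^2 + 2*o) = o*(o - 1)*(o + 2)*(o + 4)*(o)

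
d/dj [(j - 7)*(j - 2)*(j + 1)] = 3*j^2 - 16*j + 5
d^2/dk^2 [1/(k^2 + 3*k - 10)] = 2*(-k^2 - 3*k + (2*k + 3)^2 + 10)/(k^2 + 3*k - 10)^3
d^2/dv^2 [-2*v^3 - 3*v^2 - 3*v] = -12*v - 6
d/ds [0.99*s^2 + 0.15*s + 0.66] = 1.98*s + 0.15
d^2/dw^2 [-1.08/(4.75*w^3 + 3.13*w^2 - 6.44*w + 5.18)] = ((30.78*w + 6.7608)*(4.75*w^3 + 3.13*w^2 - 6.44*w + 5.18) - 1.08*(14.25*w^2 + 6.26*w - 6.44)*(28.5*w^2 + 12.52*w - 12.88))/(4.75*w^3 + 3.13*w^2 - 6.44*w + 5.18)^3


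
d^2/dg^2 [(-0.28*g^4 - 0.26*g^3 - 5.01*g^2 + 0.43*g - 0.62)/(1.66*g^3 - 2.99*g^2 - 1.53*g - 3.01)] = (1.77635683940025e-15*g^8 - 36.620824*g^6 - 12.9324240000001*g^5 - 144.29556*g^4 - 262.682452*g^3 + 234.88413*g^2 - 72.958734*g - 86.4856)/(4.574296*g^9 - 24.717732*g^8 + 31.873494*g^7 - 6.049955*g^6 + 60.261627*g^5 - 55.858188*g^4 - 41.081361*g^3 - 102.407424*g^2 - 41.585859*g - 27.270901)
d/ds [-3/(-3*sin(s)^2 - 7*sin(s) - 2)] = -3*(6*sin(s) + 7)*cos(s)/(3*sin(s)^2 + 7*sin(s) + 2)^2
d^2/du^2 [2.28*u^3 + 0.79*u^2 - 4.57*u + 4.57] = 13.68*u + 1.58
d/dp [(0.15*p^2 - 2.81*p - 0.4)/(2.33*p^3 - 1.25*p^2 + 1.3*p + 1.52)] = (-0.3495*p^4 + 13.0946*p^3 - 0.5215*p^2 - 0.544*p - 3.7512)/(5.4289*p^6 - 5.825*p^5 + 7.6205*p^4 + 3.8332*p^3 - 2.11*p^2 + 3.952*p + 2.3104)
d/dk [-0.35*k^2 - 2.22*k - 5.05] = -0.7*k - 2.22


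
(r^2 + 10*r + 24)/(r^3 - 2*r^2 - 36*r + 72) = (r + 4)/(r^2 - 8*r + 12)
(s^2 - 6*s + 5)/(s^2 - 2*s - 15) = (s - 1)/(s + 3)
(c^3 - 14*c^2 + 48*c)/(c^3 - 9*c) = (c^2 - 14*c + 48)/(c^2 - 9)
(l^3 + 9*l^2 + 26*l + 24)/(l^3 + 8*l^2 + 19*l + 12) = (l + 2)/(l + 1)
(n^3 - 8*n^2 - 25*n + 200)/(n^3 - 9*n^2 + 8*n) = (n^2 - 25)/(n*(n - 1))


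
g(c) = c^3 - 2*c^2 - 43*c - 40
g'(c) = 3*c^2 - 4*c - 43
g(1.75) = -116.02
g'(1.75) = -40.81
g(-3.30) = 44.18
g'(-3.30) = 2.87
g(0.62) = -67.19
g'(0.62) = -44.33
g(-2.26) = 35.42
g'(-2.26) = -18.64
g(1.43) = -102.66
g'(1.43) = -42.59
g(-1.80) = 25.09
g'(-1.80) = -26.08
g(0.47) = -60.55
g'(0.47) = -44.22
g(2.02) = -126.78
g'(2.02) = -38.84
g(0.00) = -40.00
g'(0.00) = -43.00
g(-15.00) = -3220.00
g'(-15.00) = 692.00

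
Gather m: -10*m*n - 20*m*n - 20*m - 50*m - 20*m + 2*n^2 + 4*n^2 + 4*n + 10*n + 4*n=m*(-30*n - 90) + 6*n^2 + 18*n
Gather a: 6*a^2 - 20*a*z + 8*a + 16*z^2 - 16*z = 6*a^2 + a*(8 - 20*z) + 16*z^2 - 16*z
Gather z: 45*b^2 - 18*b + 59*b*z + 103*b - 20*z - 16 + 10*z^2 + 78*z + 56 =45*b^2 + 85*b + 10*z^2 + z*(59*b + 58) + 40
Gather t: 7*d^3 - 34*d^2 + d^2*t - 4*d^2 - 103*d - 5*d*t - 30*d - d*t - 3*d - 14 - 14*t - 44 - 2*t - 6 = 7*d^3 - 38*d^2 - 136*d + t*(d^2 - 6*d - 16) - 64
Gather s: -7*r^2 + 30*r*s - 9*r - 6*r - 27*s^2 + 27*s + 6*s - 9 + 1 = -7*r^2 - 15*r - 27*s^2 + s*(30*r + 33) - 8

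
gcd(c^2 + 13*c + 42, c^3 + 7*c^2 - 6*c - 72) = c + 6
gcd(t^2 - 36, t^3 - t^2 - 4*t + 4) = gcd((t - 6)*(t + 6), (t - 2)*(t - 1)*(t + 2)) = 1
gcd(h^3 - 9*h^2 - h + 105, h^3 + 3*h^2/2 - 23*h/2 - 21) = h + 3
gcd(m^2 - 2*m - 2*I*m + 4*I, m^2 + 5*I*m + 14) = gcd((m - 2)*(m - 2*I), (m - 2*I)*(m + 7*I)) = m - 2*I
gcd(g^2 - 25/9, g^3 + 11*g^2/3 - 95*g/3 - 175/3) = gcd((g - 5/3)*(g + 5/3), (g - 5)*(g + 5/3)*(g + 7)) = g + 5/3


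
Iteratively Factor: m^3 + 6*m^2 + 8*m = (m + 2)*(m^2 + 4*m) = m*(m + 2)*(m + 4)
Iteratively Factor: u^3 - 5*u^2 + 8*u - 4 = (u - 2)*(u^2 - 3*u + 2) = (u - 2)^2*(u - 1)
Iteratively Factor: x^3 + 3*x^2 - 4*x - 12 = (x + 3)*(x^2 - 4) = (x - 2)*(x + 3)*(x + 2)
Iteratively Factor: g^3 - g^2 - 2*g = (g + 1)*(g^2 - 2*g) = (g - 2)*(g + 1)*(g)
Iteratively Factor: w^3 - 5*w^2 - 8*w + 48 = (w - 4)*(w^2 - w - 12) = (w - 4)^2*(w + 3)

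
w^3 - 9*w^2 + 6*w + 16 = (w - 8)*(w - 2)*(w + 1)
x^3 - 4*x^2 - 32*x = x*(x - 8)*(x + 4)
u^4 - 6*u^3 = u^3*(u - 6)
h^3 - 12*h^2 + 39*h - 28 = (h - 7)*(h - 4)*(h - 1)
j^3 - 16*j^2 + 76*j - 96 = (j - 8)*(j - 6)*(j - 2)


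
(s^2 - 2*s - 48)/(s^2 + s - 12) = (s^2 - 2*s - 48)/(s^2 + s - 12)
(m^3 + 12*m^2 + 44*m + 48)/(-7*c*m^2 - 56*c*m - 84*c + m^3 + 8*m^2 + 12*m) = (-m - 4)/(7*c - m)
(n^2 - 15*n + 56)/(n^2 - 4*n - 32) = (n - 7)/(n + 4)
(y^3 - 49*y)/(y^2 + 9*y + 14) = y*(y - 7)/(y + 2)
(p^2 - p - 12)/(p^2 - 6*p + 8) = (p + 3)/(p - 2)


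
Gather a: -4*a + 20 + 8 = 28 - 4*a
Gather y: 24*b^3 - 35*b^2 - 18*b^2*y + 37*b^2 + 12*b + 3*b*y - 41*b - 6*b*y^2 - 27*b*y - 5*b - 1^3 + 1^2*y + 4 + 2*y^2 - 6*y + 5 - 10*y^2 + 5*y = 24*b^3 + 2*b^2 - 34*b + y^2*(-6*b - 8) + y*(-18*b^2 - 24*b) + 8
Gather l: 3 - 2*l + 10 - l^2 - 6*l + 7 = -l^2 - 8*l + 20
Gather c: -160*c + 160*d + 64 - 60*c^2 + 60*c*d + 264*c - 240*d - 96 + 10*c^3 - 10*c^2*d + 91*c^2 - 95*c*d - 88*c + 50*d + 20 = 10*c^3 + c^2*(31 - 10*d) + c*(16 - 35*d) - 30*d - 12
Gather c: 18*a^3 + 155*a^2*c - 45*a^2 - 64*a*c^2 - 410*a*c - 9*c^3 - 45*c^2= 18*a^3 - 45*a^2 - 9*c^3 + c^2*(-64*a - 45) + c*(155*a^2 - 410*a)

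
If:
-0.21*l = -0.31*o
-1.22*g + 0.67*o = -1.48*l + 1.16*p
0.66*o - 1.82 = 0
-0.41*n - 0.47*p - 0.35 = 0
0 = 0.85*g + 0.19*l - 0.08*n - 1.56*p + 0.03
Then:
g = 3.80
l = 4.07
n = -4.05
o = 2.76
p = 2.79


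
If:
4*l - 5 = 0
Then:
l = 5/4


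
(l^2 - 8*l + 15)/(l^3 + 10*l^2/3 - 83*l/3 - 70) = 3*(l - 3)/(3*l^2 + 25*l + 42)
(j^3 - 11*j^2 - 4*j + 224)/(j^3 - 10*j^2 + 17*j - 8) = (j^2 - 3*j - 28)/(j^2 - 2*j + 1)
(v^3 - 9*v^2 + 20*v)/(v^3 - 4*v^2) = (v - 5)/v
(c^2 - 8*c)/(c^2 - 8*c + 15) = c*(c - 8)/(c^2 - 8*c + 15)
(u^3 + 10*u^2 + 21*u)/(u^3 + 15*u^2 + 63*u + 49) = u*(u + 3)/(u^2 + 8*u + 7)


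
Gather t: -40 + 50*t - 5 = 50*t - 45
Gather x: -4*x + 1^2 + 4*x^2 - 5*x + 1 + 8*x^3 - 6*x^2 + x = 8*x^3 - 2*x^2 - 8*x + 2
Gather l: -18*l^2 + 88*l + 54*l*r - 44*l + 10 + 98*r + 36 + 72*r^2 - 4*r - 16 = -18*l^2 + l*(54*r + 44) + 72*r^2 + 94*r + 30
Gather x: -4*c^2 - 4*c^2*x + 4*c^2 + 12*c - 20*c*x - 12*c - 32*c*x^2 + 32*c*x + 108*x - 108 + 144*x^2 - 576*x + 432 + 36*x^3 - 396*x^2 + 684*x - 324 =36*x^3 + x^2*(-32*c - 252) + x*(-4*c^2 + 12*c + 216)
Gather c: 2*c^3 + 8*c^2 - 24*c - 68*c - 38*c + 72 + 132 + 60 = 2*c^3 + 8*c^2 - 130*c + 264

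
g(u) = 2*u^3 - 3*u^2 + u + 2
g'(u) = 6*u^2 - 6*u + 1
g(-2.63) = -57.76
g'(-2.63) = 58.28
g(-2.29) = -40.04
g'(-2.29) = 46.20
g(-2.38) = -44.34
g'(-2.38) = 49.27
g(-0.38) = 1.08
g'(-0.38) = 4.15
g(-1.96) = -26.54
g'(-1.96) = 35.81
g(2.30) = 12.76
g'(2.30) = 18.94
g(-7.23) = -917.91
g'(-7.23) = 358.02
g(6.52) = 435.32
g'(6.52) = 216.94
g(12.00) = 3038.00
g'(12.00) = 793.00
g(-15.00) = -7438.00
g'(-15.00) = 1441.00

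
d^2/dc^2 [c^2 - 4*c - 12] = 2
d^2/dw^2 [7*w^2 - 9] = 14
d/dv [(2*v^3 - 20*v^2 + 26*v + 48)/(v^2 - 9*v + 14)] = 2*(v^4 - 18*v^3 + 119*v^2 - 328*v + 398)/(v^4 - 18*v^3 + 109*v^2 - 252*v + 196)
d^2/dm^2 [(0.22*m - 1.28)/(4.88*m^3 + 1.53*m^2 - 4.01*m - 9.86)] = (31.435008*m^5 - 355.933536*m^4 - 143.271604*m^3 + 259.338624*m^2 - 302.504664*m - 97.181688)/(116.214272*m^9 + 109.308096*m^8 - 252.216456*m^7 - 880.489959*m^6 - 234.460587*m^5 + 1162.254045*m^4 + 1721.778091*m^3 - 29.411394*m^2 - 1169.551788*m - 958.585256)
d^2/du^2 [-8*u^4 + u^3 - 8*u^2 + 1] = -96*u^2 + 6*u - 16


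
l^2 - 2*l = l*(l - 2)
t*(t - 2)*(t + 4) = t^3 + 2*t^2 - 8*t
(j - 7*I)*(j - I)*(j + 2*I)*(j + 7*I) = j^4 + I*j^3 + 51*j^2 + 49*I*j + 98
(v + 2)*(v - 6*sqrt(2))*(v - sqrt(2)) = v^3 - 7*sqrt(2)*v^2 + 2*v^2 - 14*sqrt(2)*v + 12*v + 24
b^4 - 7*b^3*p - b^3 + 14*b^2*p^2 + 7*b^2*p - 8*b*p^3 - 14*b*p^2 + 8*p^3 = (b - 1)*(b - 4*p)*(b - 2*p)*(b - p)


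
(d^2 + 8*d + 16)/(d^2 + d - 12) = (d + 4)/(d - 3)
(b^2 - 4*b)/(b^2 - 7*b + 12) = b/(b - 3)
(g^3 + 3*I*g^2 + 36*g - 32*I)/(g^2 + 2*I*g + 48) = (g^2 - 5*I*g - 4)/(g - 6*I)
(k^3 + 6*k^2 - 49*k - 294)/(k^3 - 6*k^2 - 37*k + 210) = (k + 7)/(k - 5)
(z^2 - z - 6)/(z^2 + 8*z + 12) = (z - 3)/(z + 6)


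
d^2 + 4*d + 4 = (d + 2)^2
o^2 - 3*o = o*(o - 3)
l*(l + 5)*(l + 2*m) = l^3 + 2*l^2*m + 5*l^2 + 10*l*m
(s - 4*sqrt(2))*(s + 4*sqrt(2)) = s^2 - 32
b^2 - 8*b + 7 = (b - 7)*(b - 1)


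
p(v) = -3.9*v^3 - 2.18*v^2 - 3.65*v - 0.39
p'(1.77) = -48.02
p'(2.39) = -80.90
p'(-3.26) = -113.78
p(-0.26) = 0.48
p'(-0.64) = -5.65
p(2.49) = -83.20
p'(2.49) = -87.05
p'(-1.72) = -30.76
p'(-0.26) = -3.31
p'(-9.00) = -912.11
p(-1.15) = 6.86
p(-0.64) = 2.08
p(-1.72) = 19.28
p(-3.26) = 123.46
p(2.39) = -74.81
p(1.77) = -35.31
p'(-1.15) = -14.11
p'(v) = -11.7*v^2 - 4.36*v - 3.65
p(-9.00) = 2698.98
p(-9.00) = 2698.98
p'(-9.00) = -912.11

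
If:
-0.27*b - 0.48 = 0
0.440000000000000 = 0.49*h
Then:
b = -1.78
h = 0.90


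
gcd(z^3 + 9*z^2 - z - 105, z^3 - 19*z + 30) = z^2 + 2*z - 15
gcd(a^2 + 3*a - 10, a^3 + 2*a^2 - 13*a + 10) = a^2 + 3*a - 10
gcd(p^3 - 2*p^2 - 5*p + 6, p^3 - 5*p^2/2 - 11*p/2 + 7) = p^2 + p - 2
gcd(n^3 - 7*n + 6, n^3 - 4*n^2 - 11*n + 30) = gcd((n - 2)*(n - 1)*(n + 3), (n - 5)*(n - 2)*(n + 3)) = n^2 + n - 6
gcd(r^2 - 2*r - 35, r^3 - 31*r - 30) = r + 5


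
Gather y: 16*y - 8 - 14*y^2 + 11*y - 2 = -14*y^2 + 27*y - 10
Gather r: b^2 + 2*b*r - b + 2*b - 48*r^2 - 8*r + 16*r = b^2 + b - 48*r^2 + r*(2*b + 8)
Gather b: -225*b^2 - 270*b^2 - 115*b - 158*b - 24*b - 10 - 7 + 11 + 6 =-495*b^2 - 297*b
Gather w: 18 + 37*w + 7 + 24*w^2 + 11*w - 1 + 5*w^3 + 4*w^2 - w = 5*w^3 + 28*w^2 + 47*w + 24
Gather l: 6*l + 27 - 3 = 6*l + 24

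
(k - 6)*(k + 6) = k^2 - 36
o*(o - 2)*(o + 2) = o^3 - 4*o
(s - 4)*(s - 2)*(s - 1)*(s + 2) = s^4 - 5*s^3 + 20*s - 16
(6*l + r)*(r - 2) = 6*l*r - 12*l + r^2 - 2*r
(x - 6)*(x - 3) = x^2 - 9*x + 18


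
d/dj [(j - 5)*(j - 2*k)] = 2*j - 2*k - 5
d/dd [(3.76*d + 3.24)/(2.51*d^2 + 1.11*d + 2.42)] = (-9.4376*d^2 - 16.2648*d + 5.5028)/(6.3001*d^4 + 5.5722*d^3 + 13.3805*d^2 + 5.3724*d + 5.8564)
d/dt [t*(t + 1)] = 2*t + 1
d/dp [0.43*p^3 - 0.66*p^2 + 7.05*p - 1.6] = 1.29*p^2 - 1.32*p + 7.05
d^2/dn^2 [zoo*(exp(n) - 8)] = zoo*exp(n)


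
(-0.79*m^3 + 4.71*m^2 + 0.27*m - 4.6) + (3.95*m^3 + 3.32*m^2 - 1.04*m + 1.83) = 3.16*m^3 + 8.03*m^2 - 0.77*m - 2.77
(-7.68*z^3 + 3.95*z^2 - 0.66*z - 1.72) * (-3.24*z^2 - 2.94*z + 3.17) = 24.8832*z^5 + 9.7812*z^4 - 33.8202*z^3 + 20.0347*z^2 + 2.9646*z - 5.4524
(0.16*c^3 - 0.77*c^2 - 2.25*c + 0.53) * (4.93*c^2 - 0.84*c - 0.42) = 0.7888*c^5 - 3.9305*c^4 - 10.5129*c^3 + 4.8263*c^2 + 0.4998*c - 0.2226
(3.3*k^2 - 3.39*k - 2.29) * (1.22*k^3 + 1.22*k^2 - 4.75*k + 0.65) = 4.026*k^5 - 0.1098*k^4 - 22.6046*k^3 + 15.4537*k^2 + 8.674*k - 1.4885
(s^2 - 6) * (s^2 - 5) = s^4 - 11*s^2 + 30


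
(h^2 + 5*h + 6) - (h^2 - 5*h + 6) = 10*h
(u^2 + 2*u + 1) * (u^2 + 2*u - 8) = u^4 + 4*u^3 - 3*u^2 - 14*u - 8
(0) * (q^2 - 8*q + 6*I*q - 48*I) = 0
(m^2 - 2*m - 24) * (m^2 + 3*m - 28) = m^4 + m^3 - 58*m^2 - 16*m + 672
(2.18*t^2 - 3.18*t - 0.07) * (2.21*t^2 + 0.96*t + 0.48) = 4.8178*t^4 - 4.935*t^3 - 2.1611*t^2 - 1.5936*t - 0.0336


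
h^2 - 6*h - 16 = (h - 8)*(h + 2)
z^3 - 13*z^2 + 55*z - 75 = (z - 5)^2*(z - 3)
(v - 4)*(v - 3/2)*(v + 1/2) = v^3 - 5*v^2 + 13*v/4 + 3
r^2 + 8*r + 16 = (r + 4)^2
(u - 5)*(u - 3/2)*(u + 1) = u^3 - 11*u^2/2 + u + 15/2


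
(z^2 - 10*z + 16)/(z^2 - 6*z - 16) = (z - 2)/(z + 2)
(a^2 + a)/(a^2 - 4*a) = (a + 1)/(a - 4)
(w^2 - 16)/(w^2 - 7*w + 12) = (w + 4)/(w - 3)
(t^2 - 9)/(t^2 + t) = (t^2 - 9)/(t*(t + 1))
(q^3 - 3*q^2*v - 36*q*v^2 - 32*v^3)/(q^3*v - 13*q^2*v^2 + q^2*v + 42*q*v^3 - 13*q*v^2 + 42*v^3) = (q^3 - 3*q^2*v - 36*q*v^2 - 32*v^3)/(v*(q^3 - 13*q^2*v + q^2 + 42*q*v^2 - 13*q*v + 42*v^2))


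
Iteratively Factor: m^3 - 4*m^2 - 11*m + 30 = (m - 5)*(m^2 + m - 6) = (m - 5)*(m + 3)*(m - 2)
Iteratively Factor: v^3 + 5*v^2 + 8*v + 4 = (v + 2)*(v^2 + 3*v + 2) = (v + 2)^2*(v + 1)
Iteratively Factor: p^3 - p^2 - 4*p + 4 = (p + 2)*(p^2 - 3*p + 2) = (p - 2)*(p + 2)*(p - 1)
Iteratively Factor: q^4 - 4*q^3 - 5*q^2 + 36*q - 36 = (q - 2)*(q^3 - 2*q^2 - 9*q + 18) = (q - 2)*(q + 3)*(q^2 - 5*q + 6) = (q - 3)*(q - 2)*(q + 3)*(q - 2)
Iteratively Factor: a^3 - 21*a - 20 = (a - 5)*(a^2 + 5*a + 4) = (a - 5)*(a + 1)*(a + 4)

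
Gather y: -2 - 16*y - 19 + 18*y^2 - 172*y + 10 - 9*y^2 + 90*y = 9*y^2 - 98*y - 11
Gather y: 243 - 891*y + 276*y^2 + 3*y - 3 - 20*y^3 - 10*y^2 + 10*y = -20*y^3 + 266*y^2 - 878*y + 240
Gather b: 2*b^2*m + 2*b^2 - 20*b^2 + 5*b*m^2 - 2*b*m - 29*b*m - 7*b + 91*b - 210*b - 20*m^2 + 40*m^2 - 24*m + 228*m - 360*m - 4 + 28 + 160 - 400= b^2*(2*m - 18) + b*(5*m^2 - 31*m - 126) + 20*m^2 - 156*m - 216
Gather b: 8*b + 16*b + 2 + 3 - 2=24*b + 3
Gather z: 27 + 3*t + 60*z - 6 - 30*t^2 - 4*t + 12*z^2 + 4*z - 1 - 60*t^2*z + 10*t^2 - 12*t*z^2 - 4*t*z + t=-20*t^2 + z^2*(12 - 12*t) + z*(-60*t^2 - 4*t + 64) + 20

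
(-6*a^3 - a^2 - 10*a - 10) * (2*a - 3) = -12*a^4 + 16*a^3 - 17*a^2 + 10*a + 30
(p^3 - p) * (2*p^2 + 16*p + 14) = 2*p^5 + 16*p^4 + 12*p^3 - 16*p^2 - 14*p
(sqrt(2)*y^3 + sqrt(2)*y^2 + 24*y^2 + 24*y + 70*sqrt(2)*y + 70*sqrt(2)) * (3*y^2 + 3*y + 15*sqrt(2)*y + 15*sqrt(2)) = 3*sqrt(2)*y^5 + 6*sqrt(2)*y^4 + 102*y^4 + 204*y^3 + 573*sqrt(2)*y^3 + 1140*sqrt(2)*y^2 + 2202*y^2 + 570*sqrt(2)*y + 4200*y + 2100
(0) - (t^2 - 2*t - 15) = -t^2 + 2*t + 15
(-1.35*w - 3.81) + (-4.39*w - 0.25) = -5.74*w - 4.06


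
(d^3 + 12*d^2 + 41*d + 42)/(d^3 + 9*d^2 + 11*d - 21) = (d + 2)/(d - 1)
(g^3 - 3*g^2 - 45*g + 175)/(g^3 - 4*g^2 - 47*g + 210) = (g - 5)/(g - 6)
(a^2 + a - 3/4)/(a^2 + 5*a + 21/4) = (2*a - 1)/(2*a + 7)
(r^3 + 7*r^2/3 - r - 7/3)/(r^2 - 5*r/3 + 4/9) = 3*(3*r^3 + 7*r^2 - 3*r - 7)/(9*r^2 - 15*r + 4)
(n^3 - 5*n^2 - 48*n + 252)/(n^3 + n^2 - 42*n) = (n - 6)/n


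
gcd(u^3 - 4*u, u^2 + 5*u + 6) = u + 2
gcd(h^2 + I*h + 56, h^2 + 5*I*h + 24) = h + 8*I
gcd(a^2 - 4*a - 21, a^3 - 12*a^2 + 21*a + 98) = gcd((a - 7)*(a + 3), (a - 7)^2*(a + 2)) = a - 7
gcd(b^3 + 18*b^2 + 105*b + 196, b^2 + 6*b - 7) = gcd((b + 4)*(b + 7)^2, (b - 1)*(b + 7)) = b + 7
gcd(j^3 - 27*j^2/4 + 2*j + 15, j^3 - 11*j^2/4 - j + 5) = j^2 - 3*j/4 - 5/2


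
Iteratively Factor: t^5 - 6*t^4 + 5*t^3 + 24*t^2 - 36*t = (t)*(t^4 - 6*t^3 + 5*t^2 + 24*t - 36) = t*(t - 3)*(t^3 - 3*t^2 - 4*t + 12) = t*(t - 3)*(t + 2)*(t^2 - 5*t + 6) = t*(t - 3)*(t - 2)*(t + 2)*(t - 3)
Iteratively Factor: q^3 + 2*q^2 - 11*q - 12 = (q - 3)*(q^2 + 5*q + 4) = (q - 3)*(q + 4)*(q + 1)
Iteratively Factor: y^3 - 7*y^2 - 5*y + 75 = (y - 5)*(y^2 - 2*y - 15) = (y - 5)^2*(y + 3)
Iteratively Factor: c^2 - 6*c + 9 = (c - 3)*(c - 3)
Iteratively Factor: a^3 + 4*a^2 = (a)*(a^2 + 4*a) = a*(a + 4)*(a)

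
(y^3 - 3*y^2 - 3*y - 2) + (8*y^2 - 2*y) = y^3 + 5*y^2 - 5*y - 2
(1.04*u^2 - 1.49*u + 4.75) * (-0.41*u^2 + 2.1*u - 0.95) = -0.4264*u^4 + 2.7949*u^3 - 6.0645*u^2 + 11.3905*u - 4.5125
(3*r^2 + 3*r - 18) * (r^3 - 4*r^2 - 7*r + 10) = 3*r^5 - 9*r^4 - 51*r^3 + 81*r^2 + 156*r - 180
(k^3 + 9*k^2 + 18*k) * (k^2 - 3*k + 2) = k^5 + 6*k^4 - 7*k^3 - 36*k^2 + 36*k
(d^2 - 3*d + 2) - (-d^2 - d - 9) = 2*d^2 - 2*d + 11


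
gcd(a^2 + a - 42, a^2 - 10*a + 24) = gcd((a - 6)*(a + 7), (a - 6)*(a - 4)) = a - 6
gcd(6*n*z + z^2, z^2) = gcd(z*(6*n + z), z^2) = z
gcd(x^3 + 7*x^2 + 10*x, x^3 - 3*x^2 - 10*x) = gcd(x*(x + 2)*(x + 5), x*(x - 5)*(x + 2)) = x^2 + 2*x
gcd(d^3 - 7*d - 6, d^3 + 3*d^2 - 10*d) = 1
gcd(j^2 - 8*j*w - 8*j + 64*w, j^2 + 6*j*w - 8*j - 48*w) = j - 8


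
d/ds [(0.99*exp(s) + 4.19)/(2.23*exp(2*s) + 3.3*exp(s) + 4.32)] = (-(0.99*exp(s) + 4.19)*(4.46*exp(s) + 3.3) + 2.2077*exp(2*s) + 3.267*exp(s) + 4.2768)*exp(s)/(2.23*exp(2*s) + 3.3*exp(s) + 4.32)^2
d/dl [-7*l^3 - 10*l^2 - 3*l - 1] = -21*l^2 - 20*l - 3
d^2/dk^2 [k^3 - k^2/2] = 6*k - 1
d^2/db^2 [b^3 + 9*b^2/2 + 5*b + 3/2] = 6*b + 9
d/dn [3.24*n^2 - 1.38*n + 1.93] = 6.48*n - 1.38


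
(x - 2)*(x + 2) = x^2 - 4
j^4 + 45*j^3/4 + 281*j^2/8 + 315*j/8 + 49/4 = (j + 1/2)*(j + 7/4)*(j + 2)*(j + 7)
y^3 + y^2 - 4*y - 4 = (y - 2)*(y + 1)*(y + 2)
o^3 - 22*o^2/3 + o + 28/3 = (o - 7)*(o - 4/3)*(o + 1)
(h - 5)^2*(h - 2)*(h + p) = h^4 + h^3*p - 12*h^3 - 12*h^2*p + 45*h^2 + 45*h*p - 50*h - 50*p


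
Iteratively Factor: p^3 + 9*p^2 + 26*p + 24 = (p + 4)*(p^2 + 5*p + 6) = (p + 3)*(p + 4)*(p + 2)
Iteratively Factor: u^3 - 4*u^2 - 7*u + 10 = (u - 1)*(u^2 - 3*u - 10) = (u - 5)*(u - 1)*(u + 2)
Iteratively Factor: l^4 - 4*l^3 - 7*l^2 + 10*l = (l - 5)*(l^3 + l^2 - 2*l) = (l - 5)*(l + 2)*(l^2 - l) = (l - 5)*(l - 1)*(l + 2)*(l)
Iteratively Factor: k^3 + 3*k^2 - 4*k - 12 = (k - 2)*(k^2 + 5*k + 6) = (k - 2)*(k + 3)*(k + 2)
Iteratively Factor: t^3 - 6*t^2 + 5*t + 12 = (t - 3)*(t^2 - 3*t - 4) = (t - 3)*(t + 1)*(t - 4)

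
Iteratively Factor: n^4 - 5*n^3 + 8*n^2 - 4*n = (n - 2)*(n^3 - 3*n^2 + 2*n) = (n - 2)*(n - 1)*(n^2 - 2*n) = n*(n - 2)*(n - 1)*(n - 2)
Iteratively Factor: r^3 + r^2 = (r)*(r^2 + r) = r*(r + 1)*(r)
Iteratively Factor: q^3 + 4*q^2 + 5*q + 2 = (q + 1)*(q^2 + 3*q + 2) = (q + 1)*(q + 2)*(q + 1)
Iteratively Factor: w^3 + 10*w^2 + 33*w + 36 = (w + 3)*(w^2 + 7*w + 12) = (w + 3)*(w + 4)*(w + 3)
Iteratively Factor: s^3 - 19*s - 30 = (s + 2)*(s^2 - 2*s - 15) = (s + 2)*(s + 3)*(s - 5)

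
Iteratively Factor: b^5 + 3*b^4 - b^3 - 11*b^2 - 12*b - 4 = (b + 1)*(b^4 + 2*b^3 - 3*b^2 - 8*b - 4) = (b + 1)^2*(b^3 + b^2 - 4*b - 4) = (b + 1)^3*(b^2 - 4) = (b - 2)*(b + 1)^3*(b + 2)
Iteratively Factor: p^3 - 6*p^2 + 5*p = (p)*(p^2 - 6*p + 5) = p*(p - 1)*(p - 5)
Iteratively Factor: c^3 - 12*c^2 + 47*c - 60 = (c - 5)*(c^2 - 7*c + 12) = (c - 5)*(c - 3)*(c - 4)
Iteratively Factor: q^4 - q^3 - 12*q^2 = (q)*(q^3 - q^2 - 12*q) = q^2*(q^2 - q - 12) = q^2*(q + 3)*(q - 4)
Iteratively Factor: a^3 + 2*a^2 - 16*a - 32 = (a - 4)*(a^2 + 6*a + 8) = (a - 4)*(a + 4)*(a + 2)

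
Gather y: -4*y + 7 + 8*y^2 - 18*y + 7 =8*y^2 - 22*y + 14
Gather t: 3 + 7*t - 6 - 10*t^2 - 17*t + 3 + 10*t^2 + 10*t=0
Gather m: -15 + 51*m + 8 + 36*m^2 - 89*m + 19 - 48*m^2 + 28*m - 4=-12*m^2 - 10*m + 8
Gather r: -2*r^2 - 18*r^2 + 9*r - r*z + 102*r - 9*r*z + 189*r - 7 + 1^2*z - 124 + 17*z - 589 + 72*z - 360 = -20*r^2 + r*(300 - 10*z) + 90*z - 1080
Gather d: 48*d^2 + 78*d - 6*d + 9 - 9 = 48*d^2 + 72*d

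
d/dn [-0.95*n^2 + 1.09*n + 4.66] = 1.09 - 1.9*n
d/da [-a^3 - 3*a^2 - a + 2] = -3*a^2 - 6*a - 1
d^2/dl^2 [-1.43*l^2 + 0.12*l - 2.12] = -2.86000000000000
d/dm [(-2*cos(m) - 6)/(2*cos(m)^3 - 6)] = (-3*(cos(m) + 3)*cos(m)^2 + cos(m)^3 - 3)*sin(m)/(cos(m)^3 - 3)^2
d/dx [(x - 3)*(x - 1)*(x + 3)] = 3*x^2 - 2*x - 9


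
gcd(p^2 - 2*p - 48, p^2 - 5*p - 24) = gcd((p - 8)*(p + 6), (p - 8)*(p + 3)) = p - 8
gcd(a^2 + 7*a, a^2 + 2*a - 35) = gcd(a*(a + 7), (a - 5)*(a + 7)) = a + 7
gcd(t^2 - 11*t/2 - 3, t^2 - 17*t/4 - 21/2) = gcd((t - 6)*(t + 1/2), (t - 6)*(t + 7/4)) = t - 6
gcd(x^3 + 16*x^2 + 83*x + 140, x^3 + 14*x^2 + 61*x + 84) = x^2 + 11*x + 28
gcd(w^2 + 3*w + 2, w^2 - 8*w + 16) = 1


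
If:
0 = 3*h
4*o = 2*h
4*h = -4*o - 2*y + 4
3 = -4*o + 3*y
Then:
No Solution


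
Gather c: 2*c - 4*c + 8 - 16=-2*c - 8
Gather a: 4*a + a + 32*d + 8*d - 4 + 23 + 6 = 5*a + 40*d + 25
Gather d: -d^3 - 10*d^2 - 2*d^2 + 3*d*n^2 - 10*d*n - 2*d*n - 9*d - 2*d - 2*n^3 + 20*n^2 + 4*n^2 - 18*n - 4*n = -d^3 - 12*d^2 + d*(3*n^2 - 12*n - 11) - 2*n^3 + 24*n^2 - 22*n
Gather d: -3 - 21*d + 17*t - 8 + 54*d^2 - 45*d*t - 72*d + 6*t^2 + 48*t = 54*d^2 + d*(-45*t - 93) + 6*t^2 + 65*t - 11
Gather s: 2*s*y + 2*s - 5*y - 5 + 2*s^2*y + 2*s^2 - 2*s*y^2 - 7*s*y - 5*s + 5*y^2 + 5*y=s^2*(2*y + 2) + s*(-2*y^2 - 5*y - 3) + 5*y^2 - 5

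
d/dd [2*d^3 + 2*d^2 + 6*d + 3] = 6*d^2 + 4*d + 6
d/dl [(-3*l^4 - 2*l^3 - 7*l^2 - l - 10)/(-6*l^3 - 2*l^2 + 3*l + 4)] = (18*l^6 + 12*l^5 - 65*l^4 - 72*l^3 - 227*l^2 - 96*l + 26)/(36*l^6 + 24*l^5 - 32*l^4 - 60*l^3 - 7*l^2 + 24*l + 16)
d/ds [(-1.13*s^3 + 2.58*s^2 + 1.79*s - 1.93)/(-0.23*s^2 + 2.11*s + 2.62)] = (0.2599*s^4 - 4.7686*s^3 - 3.0263*s^2 + 12.6314*s + 8.7621)/(0.0529*s^4 - 0.9706*s^3 + 3.2469*s^2 + 11.0564*s + 6.8644)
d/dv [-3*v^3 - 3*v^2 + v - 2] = -9*v^2 - 6*v + 1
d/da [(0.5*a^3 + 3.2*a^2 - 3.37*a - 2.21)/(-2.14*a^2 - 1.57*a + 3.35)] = (-1.07*a^4 - 1.57*a^3 - 7.2108*a^2 + 11.9812*a - 14.7592)/(4.5796*a^4 + 6.7196*a^3 - 11.8731*a^2 - 10.519*a + 11.2225)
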